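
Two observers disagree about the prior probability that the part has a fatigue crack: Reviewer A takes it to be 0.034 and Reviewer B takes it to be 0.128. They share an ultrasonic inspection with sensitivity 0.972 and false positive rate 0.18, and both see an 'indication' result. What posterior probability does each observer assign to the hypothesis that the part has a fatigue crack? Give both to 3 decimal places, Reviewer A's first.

The likelihood ratio for an 'indication' result is 0.972/0.18 = 5.4000.
Reviewer A: prior odds 0.034/0.966 = 0.035197; posterior odds 0.19006; posterior probability 0.160.
Reviewer B: prior odds 0.128/0.872 = 0.14679; posterior odds 0.79266; posterior probability 0.442.

Reviewer A: 0.160; Reviewer B: 0.442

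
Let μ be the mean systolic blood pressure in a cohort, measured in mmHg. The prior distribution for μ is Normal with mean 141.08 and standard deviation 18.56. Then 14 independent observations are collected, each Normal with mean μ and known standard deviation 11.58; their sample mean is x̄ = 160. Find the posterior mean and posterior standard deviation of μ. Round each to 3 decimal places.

Prior precision 1/τ₀² = 1/18.56² = 0.00290298; data precision n/σ² = 14/11.58² = 0.104403.
Posterior precision = 0.00290298 + 0.104403 = 0.107305, giving posterior SD = 1/√0.107305 = 3.053.
Posterior mean = (0.00290298·141.08 + 0.104403·160) / 0.107305 = 159.488.

Posterior mean ≈ 159.488; posterior SD ≈ 3.053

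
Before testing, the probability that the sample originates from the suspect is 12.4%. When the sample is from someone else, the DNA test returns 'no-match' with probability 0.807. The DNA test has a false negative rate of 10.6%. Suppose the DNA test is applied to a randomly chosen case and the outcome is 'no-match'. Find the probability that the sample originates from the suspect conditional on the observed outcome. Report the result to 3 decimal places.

P(H | E) ≈ 0.018

Let H be the event that the sample originates from the suspect. P(H) = 0.124, so P(¬H) = 0.876. With E the 'no-match' result, P(E|H) = 0.106 and P(E|¬H) = 0.807.
P(E) = 0.106·0.124 + 0.807·0.876 = 0.013144 + 0.70693 = 0.72008.
By Bayes' theorem, P(H|E) = 0.013144 / 0.72008 = 0.018.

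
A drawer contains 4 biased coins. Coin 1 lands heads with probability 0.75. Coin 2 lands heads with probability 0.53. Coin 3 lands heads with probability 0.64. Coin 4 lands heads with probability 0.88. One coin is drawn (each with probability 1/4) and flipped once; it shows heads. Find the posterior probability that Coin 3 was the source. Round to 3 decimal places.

Posterior probability ≈ 0.229

P(heads|C1) = 0.75; P(heads|C2) = 0.53; P(heads|C3) = 0.64; P(heads|C4) = 0.88.
Prior × likelihood for each source: 0.25·0.75=0.1875, 0.25·0.53=0.1325, 0.25·0.64=0.1600, 0.25·0.88=0.2200. Summing gives P(heads) = 0.70000.
P(Coin 3 | heads) = 0.1600 / 0.70000 = 0.229.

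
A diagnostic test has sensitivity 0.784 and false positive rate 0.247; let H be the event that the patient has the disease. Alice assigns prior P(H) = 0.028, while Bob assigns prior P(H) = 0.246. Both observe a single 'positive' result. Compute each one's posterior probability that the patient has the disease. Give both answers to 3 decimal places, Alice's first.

P('+'|H) = 0.784, P('+'|¬H) = 0.247.
Alice: numerator 0.784·0.028 = 0.021952; evidence = 0.021952+0.247·0.972 = 0.26204; posterior = 0.084.
Bob: numerator 0.784·0.246 = 0.19286; evidence = 0.19286+0.247·0.754 = 0.37910; posterior = 0.509.

Alice: 0.084; Bob: 0.509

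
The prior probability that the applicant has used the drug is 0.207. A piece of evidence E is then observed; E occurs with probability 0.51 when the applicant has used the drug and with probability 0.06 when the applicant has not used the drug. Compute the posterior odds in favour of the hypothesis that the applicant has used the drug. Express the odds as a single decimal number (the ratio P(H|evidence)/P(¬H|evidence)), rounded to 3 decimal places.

Prior odds = 0.207/(1−0.207) = 0.26103.
Likelihood ratio for E = 0.51/0.06 = 8.5000.
Posterior odds = prior odds × LR = 2.2188.

Posterior odds ≈ 2.219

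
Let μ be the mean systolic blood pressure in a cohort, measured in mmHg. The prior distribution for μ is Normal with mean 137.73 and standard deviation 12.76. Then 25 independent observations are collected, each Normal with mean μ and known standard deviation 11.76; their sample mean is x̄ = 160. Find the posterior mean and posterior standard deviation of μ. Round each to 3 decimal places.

With known σ, the Normal prior is conjugate. Weight on the data is w = (n/σ²)/(n/σ² + 1/τ₀²) = 0.180770/(0.180770+0.00614184) = 0.96714.
Posterior mean = w·x̄ + (1−w)·μ₀ = 0.96714·160 + 0.032860·137.73 = 159.268. Posterior variance = 1/(0.180770+0.00614184) = 5.35013, so SD = 2.313.

Posterior mean ≈ 159.268; posterior SD ≈ 2.313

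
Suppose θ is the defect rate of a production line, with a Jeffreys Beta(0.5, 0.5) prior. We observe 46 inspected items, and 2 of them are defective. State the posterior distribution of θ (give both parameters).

The binomial likelihood is conjugate to the Beta prior: with 2 successes and 44 failures, the posterior is Beta(0.5+2, 0.5+44) = Beta(2.5, 44.5).

Posterior: Beta(2.5, 44.5)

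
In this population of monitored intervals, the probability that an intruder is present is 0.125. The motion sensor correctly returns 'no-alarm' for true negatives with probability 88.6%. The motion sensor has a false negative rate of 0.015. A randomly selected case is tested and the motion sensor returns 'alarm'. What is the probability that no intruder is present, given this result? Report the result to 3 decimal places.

P(¬H | E) ≈ 0.448

Write H for 'an intruder is present'. Prior odds H:¬H = 0.125/0.875 = 0.14286. For the 'alarm' outcome, the likelihood ratio is 0.985/0.114 = 8.6404.
Posterior odds = 0.14286 × 8.6404 = 1.2343, so P(H|E) = 1.2343/(1+1.2343) = 0.552. Then P(¬H|E) = 1 − 0.552 = 0.448.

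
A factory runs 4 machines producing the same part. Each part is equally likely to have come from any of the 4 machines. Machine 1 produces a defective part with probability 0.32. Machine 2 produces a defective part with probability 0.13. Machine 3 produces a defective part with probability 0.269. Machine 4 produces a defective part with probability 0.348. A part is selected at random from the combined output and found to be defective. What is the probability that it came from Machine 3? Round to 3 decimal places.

Posterior probability ≈ 0.252

Tabulate prior·likelihood by source: [1] prior 0.25, lik 0.32, product 0.08000; [2] prior 0.25, lik 0.13, product 0.03250; [3] prior 0.25, lik 0.269, product 0.06725; [4] prior 0.25, lik 0.348, product 0.08700.
Normalizing constant = 0.26675; the posterior for Machine 3 is its product over the sum, 0.06725/0.26675 = 0.252.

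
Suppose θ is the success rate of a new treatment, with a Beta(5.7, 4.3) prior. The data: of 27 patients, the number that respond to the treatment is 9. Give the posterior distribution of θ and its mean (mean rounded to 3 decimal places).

Posterior: Beta(14.7, 22.3); mean ≈ 0.397

Observing 9 successes and 18 failures updates Beta(5.7, 4.3) by adding the success and failure counts to the two shape parameters: α = 5.7+9 = 14.7, β = 4.3+18 = 22.3.
Posterior mean = α/(α+β) = 14.7/37 = 0.397.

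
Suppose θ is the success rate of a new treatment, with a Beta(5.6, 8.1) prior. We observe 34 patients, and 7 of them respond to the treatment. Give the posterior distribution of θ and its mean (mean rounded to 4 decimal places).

Posterior: Beta(12.6, 35.1); mean ≈ 0.2642

Observing 7 successes and 27 failures updates Beta(5.6, 8.1) by adding the success and failure counts to the two shape parameters: α = 5.6+7 = 12.6, β = 8.1+27 = 35.1.
E[θ | data] = 12.6/(12.6+35.1) = 0.2642.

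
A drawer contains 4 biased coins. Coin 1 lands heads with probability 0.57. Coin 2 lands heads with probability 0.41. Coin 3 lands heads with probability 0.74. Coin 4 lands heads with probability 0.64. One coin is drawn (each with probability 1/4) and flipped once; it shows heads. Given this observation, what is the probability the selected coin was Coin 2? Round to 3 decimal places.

Posterior probability ≈ 0.174

Tabulate prior·likelihood by source: [1] prior 0.25, lik 0.57, product 0.1425; [2] prior 0.25, lik 0.41, product 0.1025; [3] prior 0.25, lik 0.74, product 0.1850; [4] prior 0.25, lik 0.64, product 0.1600.
Normalizing constant = 0.59000; the posterior for Coin 2 is its product over the sum, 0.1025/0.59000 = 0.174.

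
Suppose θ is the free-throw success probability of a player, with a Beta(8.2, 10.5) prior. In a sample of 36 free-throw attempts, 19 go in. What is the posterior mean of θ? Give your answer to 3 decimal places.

Posterior mean ≈ 0.497

The binomial likelihood is conjugate to the Beta prior: with 19 successes and 17 failures, the posterior is Beta(8.2+19, 10.5+17) = Beta(27.2, 27.5).
Posterior mean = α/(α+β) = 27.2/54.7 = 0.497.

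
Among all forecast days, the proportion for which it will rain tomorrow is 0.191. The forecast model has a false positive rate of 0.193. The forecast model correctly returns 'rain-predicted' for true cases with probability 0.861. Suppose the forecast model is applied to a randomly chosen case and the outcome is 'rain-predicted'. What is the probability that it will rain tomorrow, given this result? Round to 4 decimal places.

P(H | E) ≈ 0.5130

Write H for 'it will rain tomorrow'. Prior odds H:¬H = 0.191/0.809 = 0.23609. For the 'rain-predicted' outcome, the likelihood ratio is 0.861/0.193 = 4.4611.
Posterior odds = 0.23609 × 4.4611 = 1.0532, so P(H|E) = 1.0532/(1+1.0532) = 0.5130.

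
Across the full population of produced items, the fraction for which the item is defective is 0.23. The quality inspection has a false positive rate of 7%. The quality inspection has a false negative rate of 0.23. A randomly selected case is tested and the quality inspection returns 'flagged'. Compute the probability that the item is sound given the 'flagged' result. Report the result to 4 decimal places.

P(¬H | E) ≈ 0.2333

Write H for 'the item is defective'. Prior odds H:¬H = 0.23/0.77 = 0.29870. For the 'flagged' outcome, the likelihood ratio is 0.77/0.07 = 11.000.
Posterior odds = 0.29870 × 11.000 = 3.2857, so P(H|E) = 3.2857/(1+3.2857) = 0.7667. Then P(¬H|E) = 1 − 0.7667 = 0.2333.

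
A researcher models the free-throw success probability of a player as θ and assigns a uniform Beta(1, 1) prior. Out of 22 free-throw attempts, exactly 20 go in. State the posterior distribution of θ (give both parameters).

Posterior: Beta(21, 3)

The binomial likelihood is conjugate to the Beta prior: with 20 successes and 2 failures, the posterior is Beta(1+20, 1+2) = Beta(21, 3).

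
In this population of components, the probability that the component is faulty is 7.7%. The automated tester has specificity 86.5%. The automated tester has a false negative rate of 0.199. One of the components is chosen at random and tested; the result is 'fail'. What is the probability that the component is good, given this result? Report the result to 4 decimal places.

Let H be the event that the component is faulty. P(H) = 0.077, so P(¬H) = 0.923. With E the 'fail' result, P(E|H) = 0.801 and P(E|¬H) = 0.135.
P(E) = 0.801·0.077 + 0.135·0.923 = 0.061677 + 0.12461 = 0.18628.
By Bayes' theorem, P(H|E) = 0.061677 / 0.18628 = 0.3311. Hence P(¬H|E) = 1 − 0.3311 = 0.6689.

P(¬H | E) ≈ 0.6689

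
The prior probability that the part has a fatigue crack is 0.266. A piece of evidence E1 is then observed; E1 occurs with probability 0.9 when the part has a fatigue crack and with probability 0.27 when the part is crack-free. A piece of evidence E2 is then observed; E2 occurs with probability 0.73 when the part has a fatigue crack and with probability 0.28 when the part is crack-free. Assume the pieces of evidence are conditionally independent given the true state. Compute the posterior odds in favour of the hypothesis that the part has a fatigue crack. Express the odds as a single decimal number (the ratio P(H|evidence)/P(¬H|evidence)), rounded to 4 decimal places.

Posterior odds ≈ 3.1494

Prior odds = 0.266/(1−0.266) = 0.36240.
Likelihood ratio for E1 = 0.9/0.27 = 3.3333.
Likelihood ratio for E2 = 0.73/0.28 = 2.6071.
Posterior odds = prior odds × LR₁ × LR₂ = 3.1494.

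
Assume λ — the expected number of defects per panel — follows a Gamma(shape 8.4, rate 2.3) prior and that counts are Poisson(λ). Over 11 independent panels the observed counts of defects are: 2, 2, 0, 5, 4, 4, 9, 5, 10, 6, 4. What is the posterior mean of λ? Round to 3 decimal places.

Total count ∑xᵢ = 51 over n = 11 panels.
Gamma is conjugate to the Poisson likelihood: posterior is Gamma(shape = 8.4+51 = 59.4, rate = 2.3+11 = 13.3).
Posterior mean = shape/rate = 59.4/13.3 = 4.466.

Posterior mean ≈ 4.466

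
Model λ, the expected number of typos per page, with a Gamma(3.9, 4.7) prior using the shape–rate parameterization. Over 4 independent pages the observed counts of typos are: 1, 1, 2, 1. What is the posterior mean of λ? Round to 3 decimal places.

The Poisson likelihood adds the total count to the shape and the number of exposure periods to the rate. Here ∑xᵢ = 5 and n = 4, so shape 3.9→8.9 and rate 4.7→8.7.
E[λ | data] = 8.9/8.7 = 1.023.

Posterior mean ≈ 1.023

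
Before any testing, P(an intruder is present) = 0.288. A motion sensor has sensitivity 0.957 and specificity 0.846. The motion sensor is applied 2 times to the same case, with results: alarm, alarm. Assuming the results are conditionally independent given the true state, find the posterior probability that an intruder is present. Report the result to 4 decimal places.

Posterior P(H) ≈ 0.9398

Let H be the event that an intruder is present; start with P(H) = 0.288. P('alarm'|H) = 0.957, P('alarm'|¬H) = 0.154.
Update on result 1 ('alarm'): P(H) ← 0.957·0.2880 / (0.957·0.2880 + 0.154·0.7120) = 0.27562/0.38526 = 0.7154.
Update on result 2 ('alarm'): P(H) ← 0.957·0.7154 / (0.957·0.7154 + 0.154·0.2846) = 0.68463/0.72846 = 0.9398.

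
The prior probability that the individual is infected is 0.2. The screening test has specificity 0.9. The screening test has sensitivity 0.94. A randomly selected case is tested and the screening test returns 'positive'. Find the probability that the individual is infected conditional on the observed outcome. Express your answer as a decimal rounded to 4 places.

P(H | E) ≈ 0.7015

Write H for 'the individual is infected'. Prior odds H:¬H = 0.2/0.8 = 0.25000. For the 'positive' outcome, the likelihood ratio is 0.94/0.1 = 9.4000.
Posterior odds = 0.25000 × 9.4000 = 2.3500, so P(H|E) = 2.3500/(1+2.3500) = 0.7015.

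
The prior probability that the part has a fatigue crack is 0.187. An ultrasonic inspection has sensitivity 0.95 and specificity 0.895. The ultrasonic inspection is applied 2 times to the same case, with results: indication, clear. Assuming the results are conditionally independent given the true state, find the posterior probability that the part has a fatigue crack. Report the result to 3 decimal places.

With H the event that the part has a fatigue crack, the joint likelihood of the observed sequence is P(data|H) = 0.95·0.05 = 0.047500 and P(data|¬H) = 0.105·0.895 = 0.093975.
Bayes: P(H|data) = 0.187·0.047500 / (0.187·0.047500 + 0.813·0.093975) = 0.0088825/0.085284 = 0.1042.

Posterior P(H) ≈ 0.104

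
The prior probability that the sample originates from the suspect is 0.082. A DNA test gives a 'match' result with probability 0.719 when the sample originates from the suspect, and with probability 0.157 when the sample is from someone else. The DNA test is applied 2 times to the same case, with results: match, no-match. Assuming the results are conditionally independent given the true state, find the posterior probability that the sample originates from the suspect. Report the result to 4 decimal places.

With H the event that the sample originates from the suspect, the joint likelihood of the observed sequence is P(data|H) = 0.719·0.281 = 0.20204 and P(data|¬H) = 0.157·0.843 = 0.13235.
Bayes: P(H|data) = 0.082·0.20204 / (0.082·0.20204 + 0.918·0.13235) = 0.016567/0.13807 = 0.1200.

Posterior P(H) ≈ 0.1200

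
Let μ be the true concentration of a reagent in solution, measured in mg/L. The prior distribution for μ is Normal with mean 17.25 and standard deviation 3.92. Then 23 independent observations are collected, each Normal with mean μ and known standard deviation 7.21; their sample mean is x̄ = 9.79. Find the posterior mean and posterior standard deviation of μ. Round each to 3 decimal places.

With known σ, the Normal prior is conjugate. Weight on the data is w = (n/σ²)/(n/σ² + 1/τ₀²) = 0.442443/(0.442443+0.0650771) = 0.87177.
Posterior mean = w·x̄ + (1−w)·μ₀ = 0.87177·9.79 + 0.12823·17.25 = 10.747. Posterior variance = 1/(0.442443+0.0650771) = 1.97037, so SD = 1.404.

Posterior mean ≈ 10.747; posterior SD ≈ 1.404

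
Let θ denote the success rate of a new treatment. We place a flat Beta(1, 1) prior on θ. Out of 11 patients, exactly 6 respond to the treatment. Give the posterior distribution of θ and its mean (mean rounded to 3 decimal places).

Observing 6 successes and 5 failures updates Beta(1, 1) by adding the success and failure counts to the two shape parameters: α = 1+6 = 7, β = 1+5 = 6.
Posterior mean = α/(α+β) = 7/13 = 0.538.

Posterior: Beta(7, 6); mean ≈ 0.538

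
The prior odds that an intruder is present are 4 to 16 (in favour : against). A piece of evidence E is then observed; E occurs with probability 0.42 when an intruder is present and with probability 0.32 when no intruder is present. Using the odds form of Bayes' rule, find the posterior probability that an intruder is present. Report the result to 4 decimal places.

Prior odds = 4/16 = 0.25000.
Likelihood ratio for E = 0.42/0.32 = 1.3125.
Posterior odds = prior odds × LR = 0.32812.
Posterior probability = odds/(1+odds) = 0.32812/1.3281 = 0.2471.

Posterior probability ≈ 0.2471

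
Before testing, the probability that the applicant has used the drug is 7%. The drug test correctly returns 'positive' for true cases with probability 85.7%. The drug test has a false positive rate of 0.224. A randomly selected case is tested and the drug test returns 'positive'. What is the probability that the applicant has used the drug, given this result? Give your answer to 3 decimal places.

P(H | E) ≈ 0.224

Write H for 'the applicant has used the drug'. Prior odds H:¬H = 0.07/0.93 = 0.075269. For the 'positive' outcome, the likelihood ratio is 0.857/0.224 = 3.8259.
Posterior odds = 0.075269 × 3.8259 = 0.28797, so P(H|E) = 0.28797/(1+0.28797) = 0.224.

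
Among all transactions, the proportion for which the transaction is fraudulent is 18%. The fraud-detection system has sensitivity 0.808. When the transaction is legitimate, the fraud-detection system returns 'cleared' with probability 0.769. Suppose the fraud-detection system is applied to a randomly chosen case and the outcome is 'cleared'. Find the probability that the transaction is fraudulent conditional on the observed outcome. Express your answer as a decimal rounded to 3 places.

P(H | E) ≈ 0.052

Let H be the event that the transaction is fraudulent. P(H) = 0.18, so P(¬H) = 0.82. With E the 'cleared' result, P(E|H) = 0.192 and P(E|¬H) = 0.769.
P(E) = 0.192·0.18 + 0.769·0.82 = 0.034560 + 0.63058 = 0.66514.
By Bayes' theorem, P(H|E) = 0.034560 / 0.66514 = 0.052.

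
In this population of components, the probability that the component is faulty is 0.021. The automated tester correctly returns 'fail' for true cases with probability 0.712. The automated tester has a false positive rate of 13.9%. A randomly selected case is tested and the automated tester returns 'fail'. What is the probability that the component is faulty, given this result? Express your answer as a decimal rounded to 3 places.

P(H | E) ≈ 0.099

Write H for 'the component is faulty'. Prior odds H:¬H = 0.021/0.979 = 0.021450. For the 'fail' outcome, the likelihood ratio is 0.712/0.139 = 5.1223.
Posterior odds = 0.021450 × 5.1223 = 0.10988, so P(H|E) = 0.10988/(1+0.10988) = 0.099.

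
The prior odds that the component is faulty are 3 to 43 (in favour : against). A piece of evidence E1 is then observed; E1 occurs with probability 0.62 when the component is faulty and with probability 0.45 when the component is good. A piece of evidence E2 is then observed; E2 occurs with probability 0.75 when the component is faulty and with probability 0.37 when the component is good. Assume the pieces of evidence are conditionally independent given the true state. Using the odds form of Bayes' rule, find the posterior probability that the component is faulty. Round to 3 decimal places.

Prior odds = 3/43 = 0.069767.
Likelihood ratio for E1 = 0.62/0.45 = 1.3778.
Likelihood ratio for E2 = 0.75/0.37 = 2.0270.
Posterior odds = prior odds × LR₁ × LR₂ = 0.19485.
Posterior probability = odds/(1+odds) = 0.19485/1.1948 = 0.163.

Posterior probability ≈ 0.163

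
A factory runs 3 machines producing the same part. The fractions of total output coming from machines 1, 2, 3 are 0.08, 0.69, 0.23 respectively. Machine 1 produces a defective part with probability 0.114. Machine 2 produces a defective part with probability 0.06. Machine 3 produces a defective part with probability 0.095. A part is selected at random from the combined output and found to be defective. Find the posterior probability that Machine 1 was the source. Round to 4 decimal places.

P(defective|M1) = 0.114; P(defective|M2) = 0.06; P(defective|M3) = 0.095.
Prior × likelihood for each source: 0.08·0.114=0.009120, 0.69·0.06=0.04140, 0.23·0.095=0.02185. Summing gives P(defective) = 0.072370.
P(Machine 1 | defective) = 0.009120 / 0.072370 = 0.1260.

Posterior probability ≈ 0.1260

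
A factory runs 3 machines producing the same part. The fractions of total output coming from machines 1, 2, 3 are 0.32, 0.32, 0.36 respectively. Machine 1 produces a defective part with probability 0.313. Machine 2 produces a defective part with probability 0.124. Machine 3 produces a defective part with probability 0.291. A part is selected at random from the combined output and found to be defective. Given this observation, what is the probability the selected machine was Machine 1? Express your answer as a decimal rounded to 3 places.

Posterior probability ≈ 0.409

P(defective|M1) = 0.313; P(defective|M2) = 0.124; P(defective|M3) = 0.291.
Prior × likelihood for each source: 0.32·0.313=0.1002, 0.32·0.124=0.03968, 0.36·0.291=0.1048. Summing gives P(defective) = 0.24460.
P(Machine 1 | defective) = 0.1002 / 0.24460 = 0.409.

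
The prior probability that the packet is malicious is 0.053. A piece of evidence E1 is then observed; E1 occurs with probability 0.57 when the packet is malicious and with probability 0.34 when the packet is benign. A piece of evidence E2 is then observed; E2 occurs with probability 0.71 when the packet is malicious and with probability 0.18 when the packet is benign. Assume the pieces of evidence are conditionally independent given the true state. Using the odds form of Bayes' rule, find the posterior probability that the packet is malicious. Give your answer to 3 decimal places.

Posterior probability ≈ 0.270

Prior odds = 0.053/(1−0.053) = 0.055966. In log-odds, ln(0.055966) = -2.8830.
Add log likelihood ratios: ln(1.6765) + ln(3.9444) = 1.8890.
Posterior log-odds = -0.99401, so posterior odds = exp(-0.99401) = 0.37009. Converting, P(H|E) = 0.37009/1.3701 = 0.270.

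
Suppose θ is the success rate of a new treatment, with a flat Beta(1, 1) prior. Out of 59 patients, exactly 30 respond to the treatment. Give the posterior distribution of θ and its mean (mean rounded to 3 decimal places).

Posterior: Beta(31, 30); mean ≈ 0.508

Observing 30 successes and 29 failures updates Beta(1, 1) by adding the success and failure counts to the two shape parameters: α = 1+30 = 31, β = 1+29 = 30.
Posterior mean = α/(α+β) = 31/61 = 0.508.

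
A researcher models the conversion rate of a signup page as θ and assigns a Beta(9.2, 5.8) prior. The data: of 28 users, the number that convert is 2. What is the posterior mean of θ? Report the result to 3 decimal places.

Posterior mean ≈ 0.260

Observing 2 successes and 26 failures updates Beta(9.2, 5.8) by adding the success and failure counts to the two shape parameters: α = 9.2+2 = 11.2, β = 5.8+26 = 31.8.
E[θ | data] = 11.2/(11.2+31.8) = 0.260.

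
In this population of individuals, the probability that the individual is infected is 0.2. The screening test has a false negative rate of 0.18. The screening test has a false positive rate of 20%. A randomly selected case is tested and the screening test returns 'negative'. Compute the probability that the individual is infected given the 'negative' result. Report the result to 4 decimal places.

Write H for 'the individual is infected'. Prior odds H:¬H = 0.2/0.8 = 0.25000. For the 'negative' outcome, the likelihood ratio is 0.18/0.8 = 0.22500.
Posterior odds = 0.25000 × 0.22500 = 0.056250, so P(H|E) = 0.056250/(1+0.056250) = 0.0533.

P(H | E) ≈ 0.0533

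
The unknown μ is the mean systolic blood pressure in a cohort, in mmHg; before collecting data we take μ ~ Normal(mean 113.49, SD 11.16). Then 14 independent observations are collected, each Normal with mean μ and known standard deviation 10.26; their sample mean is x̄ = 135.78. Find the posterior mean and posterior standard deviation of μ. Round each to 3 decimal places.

Posterior mean ≈ 134.511; posterior SD ≈ 2.663

Prior precision 1/τ₀² = 1/11.16² = 0.00802919; data precision n/σ² = 14/10.26² = 0.132994.
Posterior precision = 0.00802919 + 0.132994 = 0.141024, giving posterior SD = 1/√0.141024 = 2.663.
Posterior mean = (0.00802919·113.49 + 0.132994·135.78) / 0.141024 = 134.511.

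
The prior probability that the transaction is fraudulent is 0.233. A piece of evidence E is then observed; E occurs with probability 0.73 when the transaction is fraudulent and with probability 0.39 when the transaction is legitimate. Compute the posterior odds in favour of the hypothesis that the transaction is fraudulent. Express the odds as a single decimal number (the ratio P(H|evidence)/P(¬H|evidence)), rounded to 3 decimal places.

Prior odds = 0.233/(1−0.233) = 0.30378. In log-odds, ln(0.30378) = -1.1914.
Add log likelihood ratio: ln(1.8718) = 0.62690.
Posterior log-odds = -0.56455, so posterior odds = exp(-0.56455) = 0.56862.

Posterior odds ≈ 0.569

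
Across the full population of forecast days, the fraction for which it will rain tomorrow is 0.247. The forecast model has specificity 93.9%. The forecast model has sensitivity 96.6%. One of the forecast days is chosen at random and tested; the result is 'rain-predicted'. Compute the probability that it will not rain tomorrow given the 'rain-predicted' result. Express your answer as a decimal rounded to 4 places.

Write H for 'it will rain tomorrow'. Prior odds H:¬H = 0.247/0.753 = 0.32802. For the 'rain-predicted' outcome, the likelihood ratio is 0.966/0.061 = 15.836.
Posterior odds = 0.32802 × 15.836 = 5.1946, so P(H|E) = 5.1946/(1+5.1946) = 0.8386. Then P(¬H|E) = 1 − 0.8386 = 0.1614.

P(¬H | E) ≈ 0.1614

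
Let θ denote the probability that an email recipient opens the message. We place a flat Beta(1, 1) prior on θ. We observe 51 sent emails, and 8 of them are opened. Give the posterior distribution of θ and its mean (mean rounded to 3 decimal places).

Posterior: Beta(9, 44); mean ≈ 0.170

The binomial likelihood is conjugate to the Beta prior: with 8 successes and 43 failures, the posterior is Beta(1+8, 1+43) = Beta(9, 44).
Posterior mean = α/(α+β) = 9/53 = 0.170.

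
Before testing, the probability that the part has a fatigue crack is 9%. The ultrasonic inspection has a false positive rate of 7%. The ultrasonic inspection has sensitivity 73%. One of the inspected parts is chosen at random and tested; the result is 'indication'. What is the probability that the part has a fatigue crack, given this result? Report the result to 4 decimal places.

P(H | E) ≈ 0.5077

Write H for 'the part has a fatigue crack'. Prior odds H:¬H = 0.09/0.91 = 0.098901. For the 'indication' outcome, the likelihood ratio is 0.73/0.07 = 10.429.
Posterior odds = 0.098901 × 10.429 = 1.0314, so P(H|E) = 1.0314/(1+1.0314) = 0.5077.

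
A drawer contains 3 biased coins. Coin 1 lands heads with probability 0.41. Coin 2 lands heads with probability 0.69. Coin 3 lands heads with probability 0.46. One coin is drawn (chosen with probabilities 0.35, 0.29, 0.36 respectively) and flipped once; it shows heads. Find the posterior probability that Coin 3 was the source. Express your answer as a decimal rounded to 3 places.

Tabulate prior·likelihood by source: [1] prior 0.35, lik 0.41, product 0.1435; [2] prior 0.29, lik 0.69, product 0.2001; [3] prior 0.36, lik 0.46, product 0.1656.
Normalizing constant = 0.50920; the posterior for Coin 3 is its product over the sum, 0.1656/0.50920 = 0.325.

Posterior probability ≈ 0.325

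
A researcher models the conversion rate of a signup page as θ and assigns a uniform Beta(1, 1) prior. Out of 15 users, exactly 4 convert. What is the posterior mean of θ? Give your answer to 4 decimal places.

The binomial likelihood is conjugate to the Beta prior: with 4 successes and 11 failures, the posterior is Beta(1+4, 1+11) = Beta(5, 12).
Posterior mean = α/(α+β) = 5/17 = 0.2941.

Posterior mean ≈ 0.2941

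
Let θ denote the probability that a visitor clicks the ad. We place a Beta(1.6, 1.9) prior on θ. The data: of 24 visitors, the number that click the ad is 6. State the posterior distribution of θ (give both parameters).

Posterior: Beta(7.6, 19.9)

Observing 6 successes and 18 failures updates Beta(1.6, 1.9) by adding the success and failure counts to the two shape parameters: α = 1.6+6 = 7.6, β = 1.9+18 = 19.9.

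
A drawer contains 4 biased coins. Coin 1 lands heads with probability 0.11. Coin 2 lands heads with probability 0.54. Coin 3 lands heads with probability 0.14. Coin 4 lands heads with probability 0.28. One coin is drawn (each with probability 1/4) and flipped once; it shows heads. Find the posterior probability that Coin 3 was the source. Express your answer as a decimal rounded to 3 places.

Posterior probability ≈ 0.131

P(heads|C1) = 0.11; P(heads|C2) = 0.54; P(heads|C3) = 0.14; P(heads|C4) = 0.28.
Prior × likelihood for each source: 0.25·0.11=0.02750, 0.25·0.54=0.1350, 0.25·0.14=0.03500, 0.25·0.28=0.07000. Summing gives P(heads) = 0.26750.
P(Coin 3 | heads) = 0.03500 / 0.26750 = 0.131.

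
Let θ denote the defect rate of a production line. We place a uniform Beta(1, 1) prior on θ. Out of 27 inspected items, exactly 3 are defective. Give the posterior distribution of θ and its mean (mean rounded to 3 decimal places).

Posterior: Beta(4, 25); mean ≈ 0.138

The binomial likelihood is conjugate to the Beta prior: with 3 successes and 24 failures, the posterior is Beta(1+3, 1+24) = Beta(4, 25).
Posterior mean = α/(α+β) = 4/29 = 0.138.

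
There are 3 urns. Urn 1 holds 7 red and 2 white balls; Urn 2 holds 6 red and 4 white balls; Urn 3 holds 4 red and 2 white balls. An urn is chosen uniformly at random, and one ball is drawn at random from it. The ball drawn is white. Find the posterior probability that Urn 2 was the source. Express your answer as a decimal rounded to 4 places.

Posterior probability ≈ 0.4186

P(white|Urn 1) = 0.2222; P(white|Urn 2) = 0.4; P(white|Urn 3) = 0.3333.
Prior × likelihood for each source: 0.333333·0.2222=0.07407, 0.333333·0.4=0.1333, 0.333333·0.3333=0.1111. Summing gives P(white) = 0.31852.
P(Urn 2 | white) = 0.1333 / 0.31852 = 0.4186.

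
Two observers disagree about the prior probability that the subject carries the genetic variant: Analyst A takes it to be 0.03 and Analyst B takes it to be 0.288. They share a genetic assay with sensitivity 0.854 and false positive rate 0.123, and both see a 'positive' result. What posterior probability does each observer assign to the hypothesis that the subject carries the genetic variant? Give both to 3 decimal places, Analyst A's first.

Analyst A: 0.177; Analyst B: 0.737

P('+'|H) = 0.854, P('+'|¬H) = 0.123.
Analyst A: numerator 0.854·0.03 = 0.025620; evidence = 0.025620+0.123·0.97 = 0.14493; posterior = 0.177.
Analyst B: numerator 0.854·0.288 = 0.24595; evidence = 0.24595+0.123·0.712 = 0.33353; posterior = 0.737.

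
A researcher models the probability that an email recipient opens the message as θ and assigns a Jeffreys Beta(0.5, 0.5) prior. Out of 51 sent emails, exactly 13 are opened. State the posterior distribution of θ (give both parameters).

Posterior: Beta(13.5, 38.5)

The binomial likelihood is conjugate to the Beta prior: with 13 successes and 38 failures, the posterior is Beta(0.5+13, 0.5+38) = Beta(13.5, 38.5).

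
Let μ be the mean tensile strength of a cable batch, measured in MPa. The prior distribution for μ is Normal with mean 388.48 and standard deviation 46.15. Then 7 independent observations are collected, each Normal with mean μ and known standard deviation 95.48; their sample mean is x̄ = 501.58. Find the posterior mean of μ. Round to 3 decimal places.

Posterior mean ≈ 458.664

Prior precision 1/τ₀² = 1/46.15² = 0.00046952; data precision n/σ² = 7/95.48² = 0.00076784.
Posterior precision = 0.00046952 + 0.00076784 = 0.00123737.
Posterior mean = (0.00046952·388.48 + 0.00076784·501.58) / 0.00123737 = 458.664.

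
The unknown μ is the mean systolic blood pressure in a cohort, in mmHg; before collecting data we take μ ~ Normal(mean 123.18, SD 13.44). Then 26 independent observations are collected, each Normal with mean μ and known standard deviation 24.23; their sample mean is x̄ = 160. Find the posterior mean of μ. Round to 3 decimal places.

Posterior mean ≈ 155.909

Prior precision 1/τ₀² = 1/13.44² = 0.00553607; data precision n/σ² = 26/24.23² = 0.0442860.
Posterior precision = 0.00553607 + 0.0442860 = 0.0498221.
Posterior mean = (0.00553607·123.18 + 0.0442860·160) / 0.0498221 = 155.909.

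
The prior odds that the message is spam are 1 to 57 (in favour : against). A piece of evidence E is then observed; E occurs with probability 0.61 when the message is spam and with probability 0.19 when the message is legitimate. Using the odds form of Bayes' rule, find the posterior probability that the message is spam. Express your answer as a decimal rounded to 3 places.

Posterior probability ≈ 0.053

Prior odds = 1/57 = 0.017544. In log-odds, ln(0.017544) = -4.0431.
Add log likelihood ratio: ln(3.2105) = 1.1664.
Posterior log-odds = -2.8766, so posterior odds = exp(-2.8766) = 0.056325. Converting, P(H|E) = 0.056325/1.0563 = 0.053.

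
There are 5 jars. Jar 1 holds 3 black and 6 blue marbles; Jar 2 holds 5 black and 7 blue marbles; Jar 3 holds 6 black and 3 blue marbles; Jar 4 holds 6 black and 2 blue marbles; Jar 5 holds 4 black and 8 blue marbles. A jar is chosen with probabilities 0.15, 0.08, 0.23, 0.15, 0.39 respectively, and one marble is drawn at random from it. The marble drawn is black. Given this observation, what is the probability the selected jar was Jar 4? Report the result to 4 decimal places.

Posterior probability ≈ 0.2348

Tabulate prior·likelihood by source: [1] prior 0.15, lik 0.3333, product 0.05000; [2] prior 0.08, lik 0.4167, product 0.03333; [3] prior 0.23, lik 0.6667, product 0.1533; [4] prior 0.15, lik 0.75, product 0.1125; [5] prior 0.39, lik 0.3333, product 0.1300.
Normalizing constant = 0.47917; the posterior for Jar 4 is its product over the sum, 0.1125/0.47917 = 0.2348.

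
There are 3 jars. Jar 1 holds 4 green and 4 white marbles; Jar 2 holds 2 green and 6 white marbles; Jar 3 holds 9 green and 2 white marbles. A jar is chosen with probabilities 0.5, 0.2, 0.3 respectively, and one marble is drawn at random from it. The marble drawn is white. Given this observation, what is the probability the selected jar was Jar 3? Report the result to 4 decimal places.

Posterior probability ≈ 0.1200

P(white|Jar 1) = 0.5; P(white|Jar 2) = 0.75; P(white|Jar 3) = 0.1818.
Prior × likelihood for each source: 0.5·0.5=0.2500, 0.2·0.75=0.1500, 0.3·0.1818=0.05455. Summing gives P(white) = 0.45455.
P(Jar 3 | white) = 0.05455 / 0.45455 = 0.1200.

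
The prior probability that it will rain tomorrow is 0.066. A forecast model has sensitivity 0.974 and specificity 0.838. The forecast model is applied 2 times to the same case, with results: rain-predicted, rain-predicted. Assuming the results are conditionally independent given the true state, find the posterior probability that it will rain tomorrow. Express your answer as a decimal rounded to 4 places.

Let H be the event that it will rain tomorrow; start with P(H) = 0.066. P('rain-predicted'|H) = 0.974, P('rain-predicted'|¬H) = 0.162.
Update on result 1 ('rain-predicted'): P(H) ← 0.974·0.0660 / (0.974·0.0660 + 0.162·0.9340) = 0.064284/0.21559 = 0.2982.
Update on result 2 ('rain-predicted'): P(H) ← 0.974·0.2982 / (0.974·0.2982 + 0.162·0.7018) = 0.29042/0.40412 = 0.7187.

Posterior P(H) ≈ 0.7187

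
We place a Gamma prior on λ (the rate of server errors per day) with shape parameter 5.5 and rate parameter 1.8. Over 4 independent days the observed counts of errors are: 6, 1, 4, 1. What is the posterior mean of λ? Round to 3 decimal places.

Posterior mean ≈ 3.017

The Poisson likelihood adds the total count to the shape and the number of exposure periods to the rate. Here ∑xᵢ = 12 and n = 4, so shape 5.5→17.5 and rate 1.8→5.8.
E[λ | data] = 17.5/5.8 = 3.017.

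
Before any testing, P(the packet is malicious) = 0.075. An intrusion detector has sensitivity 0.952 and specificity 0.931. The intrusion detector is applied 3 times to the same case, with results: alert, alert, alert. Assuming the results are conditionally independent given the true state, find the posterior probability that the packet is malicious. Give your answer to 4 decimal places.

Posterior P(H) ≈ 0.9953

Let H be the event that the packet is malicious; start with P(H) = 0.075. P('alert'|H) = 0.952, P('alert'|¬H) = 0.069.
Update on result 1 ('alert'): P(H) ← 0.952·0.0750 / (0.952·0.0750 + 0.069·0.9250) = 0.071400/0.13522 = 0.5280.
Update on result 2 ('alert'): P(H) ← 0.952·0.5280 / (0.952·0.5280 + 0.069·0.4720) = 0.50266/0.53523 = 0.9392.
Update on result 3 ('alert'): P(H) ← 0.952·0.9392 / (0.952·0.9392 + 0.069·0.0608) = 0.89407/0.89827 = 0.9953.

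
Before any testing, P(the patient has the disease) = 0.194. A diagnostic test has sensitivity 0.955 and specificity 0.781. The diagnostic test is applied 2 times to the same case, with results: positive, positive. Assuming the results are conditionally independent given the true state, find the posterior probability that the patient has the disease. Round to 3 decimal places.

Posterior P(H) ≈ 0.821

With H the event that the patient has the disease, the joint likelihood of the observed sequence is P(data|H) = 0.955·0.955 = 0.91202 and P(data|¬H) = 0.219·0.219 = 0.047961.
Bayes: P(H|data) = 0.194·0.91202 / (0.194·0.91202 + 0.806·0.047961) = 0.17693/0.21559 = 0.8207.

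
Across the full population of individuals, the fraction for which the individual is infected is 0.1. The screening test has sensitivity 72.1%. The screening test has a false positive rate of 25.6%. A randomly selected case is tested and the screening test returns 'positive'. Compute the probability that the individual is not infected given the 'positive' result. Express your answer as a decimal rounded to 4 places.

P(¬H | E) ≈ 0.7617

Let H be the event that the individual is infected. P(H) = 0.1, so P(¬H) = 0.9. With E the 'positive' result, P(E|H) = 0.721 and P(E|¬H) = 0.256.
P(E) = 0.721·0.1 + 0.256·0.9 = 0.072100 + 0.23040 = 0.30250.
By Bayes' theorem, P(H|E) = 0.072100 / 0.30250 = 0.2383. Hence P(¬H|E) = 1 − 0.2383 = 0.7617.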